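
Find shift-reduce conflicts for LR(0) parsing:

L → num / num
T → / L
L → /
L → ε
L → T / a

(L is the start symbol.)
A shift-reduce conflict occurs when an LR(0) state has both:
  - a complete (reduce) item [A → α .] (dot at the end), and
  - a shift item [B → β . c γ] (dot before a terminal).

Augment with L' → L and build the canonical LR(0) collection (I0 = CLOSURE({[L' → . L]}), then GOTO on every symbol after a dot until no new states appear). It has 10 states:
  I0: { [L → . /], [L → . T / a], [L → . num / num], [L → .], [L' → . L], [T → . / L] }  — shift, reduce
  I1: { [L → . /], [L → . T / a], [L → . num / num], [L → .], [L → / .], [T → . / L], [T → / . L] }  — shift, 2 reduces
  I2: { [L' → L .] }  — accept
  I3: { [L → T . / a] }  — shift
  I4: { [L → num . / num] }  — shift
  I5: { [L → num / . num] }  — shift
  I6: { [L → num / num .] }  — reduce
  I7: { [L → T / . a] }  — shift
  I8: { [L → T / a .] }  — reduce
  I9: { [T → / L .] }  — reduce

I0 contains reduce item [L → .] and shift items [L → . /], [L → . num / num], [T → . / L] — shift-reduce conflict.
I1 contains reduce items [L → .], [L → / .] and shift items [L → . /], [L → . num / num], [T → . / L] — shift-reduce conflict.

Answer: Yes — I0: [L → .] vs [L → . /]; I1: [L → .] vs [L → . /]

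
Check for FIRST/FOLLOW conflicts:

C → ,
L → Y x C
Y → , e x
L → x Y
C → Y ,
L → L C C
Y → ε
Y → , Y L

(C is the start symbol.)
A FIRST/FOLLOW conflict occurs when a non-terminal N has a nullable alternative N → β (β ⇒* ε) and another alternative N → α with FIRST(α) ∩ FOLLOW(N) ≠ ∅: on such a lookahead the parser cannot decide between expanding α and letting N vanish via β.

Nullable non-terminals: Y.

Y: nullable alternative(s) Y → ε; FOLLOW(Y) = { ',', 'x' }
  Y → , e x: FIRST \ {ε} = { ',' } — overlaps FOLLOW(Y) on { ',' }: CONFLICT
  Y → ε: FIRST \ {ε} = { } — this is the only nullable alternative, skip
  Y → , Y L: FIRST \ {ε} = { ',' } — overlaps FOLLOW(Y) on { ',' }: CONFLICT

C, L have no nullable alternative, so no FIRST/FOLLOW check is needed there.

So the grammar has 2 FIRST/FOLLOW conflicts (marked CONFLICT above).

Answer: Yes. Y → ',' e x with FOLLOW(Y) on { ',' }; Y → ',' Y L with FOLLOW(Y) on { ',' }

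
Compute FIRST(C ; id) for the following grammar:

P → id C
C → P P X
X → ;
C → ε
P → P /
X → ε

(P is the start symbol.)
{ ';', 'id' }

FIRST sets of the non-terminals involved (from the grammar, by fixed-point iteration):
  FIRST(C) = { 'id', ε }

To compute FIRST(C ; id), process the symbols left to right:
Symbol C is a non-terminal. Add FIRST(C) \ {ε} = { 'id' }
C is nullable (ε ∈ FIRST(C)), continue to the next symbol.
Symbol ; is a terminal. Add ';' and stop.
FIRST(C ; id) = { ';', 'id' }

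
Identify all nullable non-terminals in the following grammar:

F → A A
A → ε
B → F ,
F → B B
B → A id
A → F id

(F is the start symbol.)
A non-terminal is nullable if it can derive ε (the empty string): either it has an ε-production, or it has a production whose right-hand side consists entirely of nullable non-terminals.

ε-productions: A → ε
So A is immediately nullable.
F → A A: every symbol on the right is nullable, so F is nullable too.
No further non-terminal can be added: every production for the remaining non-terminals contains a terminal or a non-nullable non-terminal.
Nullable = { 'A', 'F' }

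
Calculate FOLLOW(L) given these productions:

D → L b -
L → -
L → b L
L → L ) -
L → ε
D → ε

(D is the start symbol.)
In D → L b -: L is followed by b '-', add FIRST(b '-') \ {ε} = { 'b' }
In L → b L: L is at the end; this adds FOLLOW(L) to itself — nothing new
In L → L ) -: L is followed by ')' '-', add FIRST(')' '-') \ {ε} = { ')' }

Taking the union: FOLLOW(L) = { ')', 'b' }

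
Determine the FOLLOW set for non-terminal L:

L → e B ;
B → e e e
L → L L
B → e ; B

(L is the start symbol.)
To compute FOLLOW(L), find every occurrence of L on a right-hand side N → α L β: add FIRST(β) \ {ε}, and if β is empty or nullable also add FOLLOW(N). Iterate to a fixed point.

L is the start symbol, so $ ∈ FOLLOW(L).
In L → L L: L is followed by L, add FIRST(L) \ {ε} = { 'e' }
In L → L L: L is at the end; this adds FOLLOW(L) to itself — nothing new

Taking the union: FOLLOW(L) = { $, 'e' }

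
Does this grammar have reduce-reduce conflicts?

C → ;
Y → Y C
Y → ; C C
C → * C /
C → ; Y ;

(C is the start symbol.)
Yes — I6: [C → ; .] vs [C → ; Y ; .]

A reduce-reduce conflict occurs when an LR(0) state has two complete items [A → α .] and [B → β .] — both call for a reduction, and with no lookahead the parser cannot choose between them.

Augment with C' → C and build the canonical LR(0) collection (I0 = CLOSURE({[C' → . C]}), then GOTO on every symbol after a dot until no new states appear). It has 12 states:
  I0: { [C → . * C /], [C → . ; Y ;], [C → . ;], [C' → . C] }  — shift
  I1: { [C → * . C /], [C → . * C /], [C → . ; Y ;], [C → . ;] }  — shift
  I2: { [C → ; . Y ;], [C → ; .], [Y → . ; C C], [Y → . Y C] }  — shift, reduce
  I3: { [C' → C .] }  — accept
  I4: { [C → . * C /], [C → . ; Y ;], [C → . ;], [Y → ; . C C] }  — shift
  I5: { [C → . * C /], [C → . ; Y ;], [C → . ;], [C → ; Y . ;], [Y → Y . C] }  — shift
  I6: { [C → ; . Y ;], [C → ; .], [C → ; Y ; .], [Y → . ; C C], [Y → . Y C] }  — shift, 2 reduces
  I7: { [Y → Y C .] }  — reduce
  I8: { [C → . * C /], [C → . ; Y ;], [C → . ;], [Y → ; C . C] }  — shift
  I9: { [Y → ; C C .] }  — reduce
  I10: { [C → * C . /] }  — shift
  I11: { [C → * C / .] }  — reduce

I6 contains complete items [C → ; .], [C → ; Y ; .] — reduce-reduce conflict.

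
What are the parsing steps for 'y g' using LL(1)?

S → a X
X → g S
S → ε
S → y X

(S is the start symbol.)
Stack is shown with the top on the left.

Stack  Input  Action
--------------------
S $    y g $  output S → y X
y X $  y g $  match 'y'
X $    g $    output X → g S
g S $  g $    match 'g'
S $    $      output S → ε
$      $      accept

The string is accepted.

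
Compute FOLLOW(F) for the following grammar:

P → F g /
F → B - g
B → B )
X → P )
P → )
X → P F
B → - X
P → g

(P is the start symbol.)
In P → F g /: F is followed by g '/', add FIRST(g '/') \ {ε} = { 'g' }
In X → P F: F is at the end, add FOLLOW(X)

The FOLLOW sets referred to above (computed the same way, to a fixed point):
  FOLLOW(X) = { ')', '-' }

Taking the union: FOLLOW(F) = { ')', '-', 'g' }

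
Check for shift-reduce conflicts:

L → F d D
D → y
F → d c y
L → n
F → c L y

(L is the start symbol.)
No shift-reduce conflicts

A shift-reduce conflict occurs when an LR(0) state has both:
  - a complete (reduce) item [A → α .] (dot at the end), and
  - a shift item [B → β . c γ] (dot before a terminal).

Augment with L' → L and build the canonical LR(0) collection (I0 = CLOSURE({[L' → . L]}), then GOTO on every symbol after a dot until no new states appear). It has 13 states:
  I0: { [F → . c L y], [F → . d c y], [L → . F d D], [L → . n], [L' → . L] }  — shift
  I1: { [L → F . d D] }  — shift
  I2: { [L' → L .] }  — accept
  I3: { [F → . c L y], [F → . d c y], [F → c . L y], [L → . F d D], [L → . n] }  — shift
  I4: { [F → d . c y] }  — shift
  I5: { [L → n .] }  — reduce
  I6: { [F → d c . y] }  — shift
  I7: { [F → d c y .] }  — reduce
  I8: { [F → c L . y] }  — shift
  I9: { [F → c L y .] }  — reduce
  I10: { [D → . y], [L → F d . D] }  — shift
  I11: { [L → F d D .] }  — reduce
  I12: { [D → y .] }  — reduce

No state contains both a complete item and a shift item.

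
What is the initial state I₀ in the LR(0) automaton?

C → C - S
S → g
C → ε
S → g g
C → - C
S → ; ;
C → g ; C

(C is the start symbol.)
{ [C → . - C], [C → . C - S], [C → . g ; C], [C → .], [C' → . C] }

First, augment the grammar with C' → C
I₀ = CLOSURE({ [C' → . C] }):
  [C' → . C] has the dot before C: add [C → . C - S], [C → .], [C → . - C], [C → . g ; C]
No further items can be added.

I₀ = { [C → . - C], [C → . C - S], [C → . g ; C], [C → .], [C' → . C] }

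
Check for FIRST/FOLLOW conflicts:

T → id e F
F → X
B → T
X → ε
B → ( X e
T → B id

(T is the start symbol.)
Nullable non-terminals: F, X.
F has a nullable alternative but only one production, so nothing to check.
X has a nullable alternative but only one production, so nothing to check.

B, T have no nullable alternative, so no FIRST/FOLLOW check is needed there.

No FIRST/FOLLOW conflicts found.

Answer: No FIRST/FOLLOW conflicts.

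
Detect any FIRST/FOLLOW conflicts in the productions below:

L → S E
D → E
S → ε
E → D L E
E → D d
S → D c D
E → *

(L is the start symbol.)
A FIRST/FOLLOW conflict occurs when a non-terminal N has a nullable alternative N → β (β ⇒* ε) and another alternative N → α with FIRST(α) ∩ FOLLOW(N) ≠ ∅: on such a lookahead the parser cannot decide between expanding α and letting N vanish via β.

Nullable non-terminals: S.
FIRST sets used below: FIRST(D) = { '*' }

S: nullable alternative(s) S → ε; FOLLOW(S) = { '*' }
  S → ε: FIRST \ {ε} = { } — this is the only nullable alternative, skip
  S → D c D: FIRST \ {ε} = { '*' } — overlaps FOLLOW(S) on { '*' }: CONFLICT

D, E, L have no nullable alternative, so no FIRST/FOLLOW check is needed there.

So the grammar has 1 FIRST/FOLLOW conflict (marked CONFLICT above).

Answer: Yes. S → D c D with FOLLOW(S) on { '*' }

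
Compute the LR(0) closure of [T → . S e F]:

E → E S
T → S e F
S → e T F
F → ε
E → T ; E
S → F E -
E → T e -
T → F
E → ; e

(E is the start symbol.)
Start with: [T → . S e F]
  [T → . S e F] has the dot before S: add [S → . e T F], [S → . F E -]
  [S → . F E -] has the dot before F: add [F → .]
No further items can be added.

CLOSURE = { [F → .], [S → . F E -], [S → . e T F], [T → . S e F] }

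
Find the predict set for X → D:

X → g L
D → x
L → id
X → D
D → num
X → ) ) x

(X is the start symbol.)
PREDICT(X → D) = (FIRST(RHS) \ {ε}) ∪ (FOLLOW(X) if ε ∈ FIRST(RHS), i.e. RHS ⇒* ε)
FIRST(D) = { 'num', 'x' }
FIRST(D) = { 'num', 'x' }
ε ∉ FIRST(D), so FOLLOW(X) is not added.
PREDICT(X → D) = { 'num', 'x' }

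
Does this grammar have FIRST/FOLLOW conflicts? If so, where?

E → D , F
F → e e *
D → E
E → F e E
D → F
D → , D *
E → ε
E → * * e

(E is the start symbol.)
Yes. E → D ',' F with FOLLOW(E) on { '*', ',' }; E → '*' '*' e with FOLLOW(E) on { '*' }; D → ',' D '*' with FOLLOW(D) on { ',' }

A FIRST/FOLLOW conflict occurs when a non-terminal N has a nullable alternative N → β (β ⇒* ε) and another alternative N → α with FIRST(α) ∩ FOLLOW(N) ≠ ∅: on such a lookahead the parser cannot decide between expanding α and letting N vanish via β.

Nullable non-terminals: D, E.
FIRST sets used below: FIRST(E) = { '*', ',', 'e', ε }, FIRST(F) = { 'e' }, FIRST(D) = { '*', ',', 'e', ε }

D: nullable alternative(s) D → E; FOLLOW(D) = { '*', ',' }
  D → E: FIRST \ {ε} = { '*', ',', 'e' } — this is the only nullable alternative, skip
  D → F: FIRST \ {ε} = { 'e' } — disjoint from FOLLOW(D)
  D → , D *: FIRST \ {ε} = { ',' } — overlaps FOLLOW(D) on { ',' }: CONFLICT

E: nullable alternative(s) E → ε; FOLLOW(E) = { $, '*', ',' }
  E → D , F: FIRST \ {ε} = { '*', ',', 'e' } — overlaps FOLLOW(E) on { '*', ',' }: CONFLICT
  E → F e E: FIRST \ {ε} = { 'e' } — disjoint from FOLLOW(E)
  E → ε: FIRST \ {ε} = { } — this is the only nullable alternative, skip
  E → * * e: FIRST \ {ε} = { '*' } — overlaps FOLLOW(E) on { '*' }: CONFLICT

F has no nullable alternative, so no FIRST/FOLLOW check is needed there.

So the grammar has 3 FIRST/FOLLOW conflicts (marked CONFLICT above).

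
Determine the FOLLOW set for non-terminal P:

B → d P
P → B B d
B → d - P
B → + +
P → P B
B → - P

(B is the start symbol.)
To compute FOLLOW(P), find every occurrence of P on a right-hand side N → α P β: add FIRST(β) \ {ε}, and if β is empty or nullable also add FOLLOW(N). Iterate to a fixed point.

In B → d P: P is at the end, add FOLLOW(B)
In B → d - P: P is at the end, add FOLLOW(B)
In P → P B: P is followed by B, add FIRST(B) \ {ε} = { '+', '-', 'd' }
In B → - P: P is at the end, add FOLLOW(B)

The FOLLOW sets referred to above (computed the same way, to a fixed point):
  FOLLOW(B) = { $, '+', '-', 'd' }

Taking the union: FOLLOW(P) = { $, '+', '-', 'd' }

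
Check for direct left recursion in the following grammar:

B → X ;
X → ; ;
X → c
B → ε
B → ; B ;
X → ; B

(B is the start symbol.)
Direct left recursion occurs when N → N α for some non-terminal N (the right-hand side begins with the left-hand side itself).

B → X ;: starts with X
X → ; ;: starts with ';'
X → c: starts with c
B → ε: starts with ε
B → ; B ;: starts with ';'
X → ; B: starts with ';'

No direct left recursion found.

Answer: No direct left recursion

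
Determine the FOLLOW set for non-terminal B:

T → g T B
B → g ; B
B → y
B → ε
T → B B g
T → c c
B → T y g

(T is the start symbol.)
In T → g T B: B is at the end, add FOLLOW(T)
In B → g ; B: B is at the end; this adds FOLLOW(B) to itself — nothing new
In T → B B g: B is followed by B g, add FIRST(B g) \ {ε} = { 'c', 'g', 'y' }
In T → B B g: B is followed by g, add FIRST(g) \ {ε} = { 'g' }

The FOLLOW sets referred to above (computed the same way, to a fixed point):
  FOLLOW(T) = { $, 'c', 'g', 'y' }

Taking the union: FOLLOW(B) = { $, 'c', 'g', 'y' }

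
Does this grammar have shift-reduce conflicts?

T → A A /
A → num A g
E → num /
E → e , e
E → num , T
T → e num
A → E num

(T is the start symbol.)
No shift-reduce conflicts

Augment with T' → T and build the canonical LR(0) collection (I0 = CLOSURE({[T' → . T]}), then GOTO on every symbol after a dot until no new states appear). It has 18 states:
  I0: { [A → . E num], [A → . num A g], [E → . e , e], [E → . num , T], [E → . num /], [T → . A A /], [T → . e num], [T' → . T] }  — shift
  I1: { [A → . E num], [A → . num A g], [E → . e , e], [E → . num , T], [E → . num /], [T → A . A /] }  — shift
  I2: { [A → E . num] }  — shift
  I3: { [T' → T .] }  — accept
  I4: { [E → e . , e], [T → e . num] }  — shift
  I5: { [A → . E num], [A → . num A g], [A → num . A g], [E → . e , e], [E → . num , T], [E → . num /], [E → num . , T], [E → num . /] }  — shift
  I6: { [A → . E num], [A → . num A g], [E → . e , e], [E → . num , T], [E → . num /], [E → num , . T], [T → . A A /], [T → . e num] }  — shift
  I7: { [E → num / .] }  — reduce
  I8: { [A → num A . g] }  — shift
  I9: { [E → e . , e] }  — shift
  I10: { [E → e , . e] }  — shift
  I11: { [E → e , e .] }  — reduce
  I12: { [A → num A g .] }  — reduce
  I13: { [E → num , T .] }  — reduce
  I14: { [T → e num .] }  — reduce
  I15: { [A → E num .] }  — reduce
  I16: { [T → A A . /] }  — shift
  I17: { [T → A A / .] }  — reduce

No state contains both a complete item and a shift item.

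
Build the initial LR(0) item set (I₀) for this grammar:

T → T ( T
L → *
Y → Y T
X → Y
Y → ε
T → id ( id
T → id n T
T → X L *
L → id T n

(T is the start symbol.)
{ [T → . T ( T], [T → . X L *], [T → . id ( id], [T → . id n T], [T' → . T], [X → . Y], [Y → . Y T], [Y → .] }

First, augment the grammar with T' → T
I₀ = CLOSURE({ [T' → . T] }):
  [T' → . T] has the dot before T: add [T → . T ( T], [T → . id ( id], [T → . id n T], [T → . X L *]
  [T → . X L *] has the dot before X: add [X → . Y]
  [X → . Y] has the dot before Y: add [Y → . Y T], [Y → .]
No further items can be added.

I₀ = { [T → . T ( T], [T → . X L *], [T → . id ( id], [T → . id n T], [T' → . T], [X → . Y], [Y → . Y T], [Y → .] }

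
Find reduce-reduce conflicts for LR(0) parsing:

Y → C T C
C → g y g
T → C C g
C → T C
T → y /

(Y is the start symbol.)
Augment with Y' → Y and build the canonical LR(0) collection (I0 = CLOSURE({[Y' → . Y]}), then GOTO on every symbol after a dot until no new states appear). It has 14 states:
  I0: { [C → . T C], [C → . g y g], [T → . C C g], [T → . y /], [Y → . C T C], [Y' → . Y] }  — shift
  I1: { [C → . T C], [C → . g y g], [T → . C C g], [T → . y /], [T → C . C g], [Y → C . T C] }  — shift
  I2: { [C → . T C], [C → . g y g], [C → T . C], [T → . C C g], [T → . y /] }  — shift
  I3: { [Y' → Y .] }  — accept
  I4: { [C → g . y g] }  — shift
  I5: { [T → y . /] }  — shift
  I6: { [T → y / .] }  — reduce
  I7: { [C → g y . g] }  — shift
  I8: { [C → g y g .] }  — reduce
  I9: { [C → . T C], [C → . g y g], [C → T C .], [T → . C C g], [T → . y /], [T → C . C g] }  — shift, reduce
  I10: { [C → . T C], [C → . g y g], [T → . C C g], [T → . y /], [T → C . C g], [T → C C . g] }  — shift
  I11: { [C → g . y g], [T → C C g .] }  — shift, reduce
  I12: { [C → . T C], [C → . g y g], [C → T . C], [T → . C C g], [T → . y /], [Y → C T . C] }  — shift
  I13: { [C → . T C], [C → . g y g], [C → T C .], [T → . C C g], [T → . y /], [T → C . C g], [Y → C T C .] }  — shift, 2 reduces

I13 contains complete items [C → T C .], [Y → C T C .] — reduce-reduce conflict.

Answer: Yes — I13: [C → T C .] vs [Y → C T C .]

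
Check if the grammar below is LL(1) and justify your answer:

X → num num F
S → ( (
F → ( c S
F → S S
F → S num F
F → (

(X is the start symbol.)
A grammar is LL(1) if for each non-terminal N with multiple productions, the predict sets of those productions are pairwise disjoint, where PREDICT(N → α) = (FIRST(α) \ {ε}) ∪ (FOLLOW(N) if α ⇒* ε).

Relevant sets:
  FIRST(S) = { '(' }

For F:
  PREDICT(F → '(' c S) = { '(' }
  PREDICT(F → S S) = { '(' }
  PREDICT(F → S num F) = { '(' }
  PREDICT(F → '(') = { '(' }
X, S have a single production, so nothing to check there.

Conflict found: Predict set conflict for F: { '(' }
The grammar is NOT LL(1).

Answer: No. Predict set conflict for F: { '(' }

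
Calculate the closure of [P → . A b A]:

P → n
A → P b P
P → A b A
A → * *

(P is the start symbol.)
Start with: [P → . A b A]
  [P → . A b A] has the dot before A: add [A → . P b P], [A → . * *]
  [A → . P b P] has the dot before P: add [P → . n]
No further items can be added.

CLOSURE = { [A → . * *], [A → . P b P], [P → . A b A], [P → . n] }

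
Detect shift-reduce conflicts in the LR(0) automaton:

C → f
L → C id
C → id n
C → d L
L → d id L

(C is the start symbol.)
No shift-reduce conflicts

A shift-reduce conflict occurs when an LR(0) state has both:
  - a complete (reduce) item [A → α .] (dot at the end), and
  - a shift item [B → β . c γ] (dot before a terminal).

Augment with C' → C and build the canonical LR(0) collection (I0 = CLOSURE({[C' → . C]}), then GOTO on every symbol after a dot until no new states appear). It has 12 states:
  I0: { [C → . d L], [C → . f], [C → . id n], [C' → . C] }  — shift
  I1: { [C' → C .] }  — accept
  I2: { [C → . d L], [C → . f], [C → . id n], [C → d . L], [L → . C id], [L → . d id L] }  — shift
  I3: { [C → f .] }  — reduce
  I4: { [C → id . n] }  — shift
  I5: { [C → id n .] }  — reduce
  I6: { [L → C . id] }  — shift
  I7: { [C → d L .] }  — reduce
  I8: { [C → . d L], [C → . f], [C → . id n], [C → d . L], [L → . C id], [L → . d id L], [L → d . id L] }  — shift
  I9: { [C → . d L], [C → . f], [C → . id n], [C → id . n], [L → . C id], [L → . d id L], [L → d id . L] }  — shift
  I10: { [L → d id L .] }  — reduce
  I11: { [L → C id .] }  — reduce

No state contains both a complete item and a shift item.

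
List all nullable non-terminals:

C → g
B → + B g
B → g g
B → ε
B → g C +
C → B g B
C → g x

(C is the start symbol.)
{ 'B' }

ε-productions: B → ε
So B is immediately nullable.
No further non-terminal can be added: every production for the remaining non-terminals contains a terminal or a non-nullable non-terminal.
Nullable = { 'B' }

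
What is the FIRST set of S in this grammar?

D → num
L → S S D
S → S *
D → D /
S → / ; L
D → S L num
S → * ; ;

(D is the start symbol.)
From S → S *:
  - S is the symbol being defined: contributes nothing new
    S is not nullable, so stop
From S → / ; L:
  - '/' is a terminal: add '/' and stop
From S → * ; ;:
  - '*' is a terminal: add '*' and stop

Collecting: FIRST(S) = { '*', '/' }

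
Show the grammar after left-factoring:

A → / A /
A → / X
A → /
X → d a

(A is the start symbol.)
Left-factoring transforms A → αβ₁ | αβ₂ into A → αA' and A' → β₁ | β₂
(α is the longest common prefix among the alternatives). Repeat until
no nonterminal has two alternatives with a common prefix.

Round 1: A has alternatives sharing prefix '/'. Introduce A': A → / A'
  Add: A' → A /
  Add: A' → X
  Add: A' → ε

No remaining common prefixes — done.

Resulting grammar:
A → / A'
A' → A /
A' → X
A' → ε
X → d a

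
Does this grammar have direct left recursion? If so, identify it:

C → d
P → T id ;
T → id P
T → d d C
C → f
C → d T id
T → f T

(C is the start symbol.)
Direct left recursion occurs when N → N α for some non-terminal N (the right-hand side begins with the left-hand side itself).

C → d: starts with d
P → T id ;: starts with T
T → id P: starts with id
T → d d C: starts with d
C → f: starts with f
C → d T id: starts with d
T → f T: starts with f

No direct left recursion found.

Answer: No direct left recursion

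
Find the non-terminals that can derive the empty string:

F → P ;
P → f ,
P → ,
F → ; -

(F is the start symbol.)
A non-terminal is nullable if it can derive ε (the empty string): either it has an ε-production, or it has a production whose right-hand side consists entirely of nullable non-terminals.

There are no ε-productions, so no non-terminal can derive ε.
No non-terminals are nullable.

Answer: None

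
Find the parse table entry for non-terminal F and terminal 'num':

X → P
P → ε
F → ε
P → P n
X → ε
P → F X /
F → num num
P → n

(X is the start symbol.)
F → ε, F → num num

To find M[F, 'num'], we find productions for F where 'num' is in the predict set (PREDICT(N → α) = (FIRST(α) \ {ε}) ∪ (FOLLOW(N) if α ⇒* ε)).

Relevant sets:
  FOLLOW(F) = { '/', 'n', 'num' }

F → ε: PREDICT = { '/', 'n', 'num' }
  'num' is in predict set, so this production goes in M[F, 'num']
F → num num: PREDICT = { 'num' }
  'num' is in predict set, so this production goes in M[F, 'num']

M[F, 'num'] = F → ε, F → num num  (a multiply-defined cell — the grammar is not LL(1))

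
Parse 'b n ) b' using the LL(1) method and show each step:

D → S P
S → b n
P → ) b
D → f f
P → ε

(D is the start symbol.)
LL(1) parsing maintains a stack (initially the start symbol over $) and the input. At each step: if the stack top is a terminal, match it against the current input token; if it is a non-terminal N, replace it with the RHS of M[N, lookahead] (the unique production whose predict set contains the lookahead).

Stack is shown with the top on the left.

Stack    Input      Action
--------------------------
D $      b n ) b $  output D → S P
S P $    b n ) b $  output S → b n
b n P $  b n ) b $  match 'b'
n P $    n ) b $    match 'n'
P $      ) b $      output P → ) b
) b $    ) b $      match ')'
b $      b $        match 'b'
$        $          accept

The string is accepted.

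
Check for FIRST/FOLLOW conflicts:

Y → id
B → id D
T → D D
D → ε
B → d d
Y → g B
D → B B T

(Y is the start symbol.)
Nullable non-terminals: D, T.
FIRST sets used below: FIRST(B) = { 'd', 'id' }

D: nullable alternative(s) D → ε; FOLLOW(D) = { $, 'd', 'id' }
  D → ε: FIRST \ {ε} = { } — this is the only nullable alternative, skip
  D → B B T: FIRST \ {ε} = { 'd', 'id' } — overlaps FOLLOW(D) on { 'd', 'id' }: CONFLICT
T has a nullable alternative but only one production, so nothing to check.

B, Y have no nullable alternative, so no FIRST/FOLLOW check is needed there.

So the grammar has 1 FIRST/FOLLOW conflict (marked CONFLICT above).

Answer: Yes. D → B B T with FOLLOW(D) on { 'd', 'id' }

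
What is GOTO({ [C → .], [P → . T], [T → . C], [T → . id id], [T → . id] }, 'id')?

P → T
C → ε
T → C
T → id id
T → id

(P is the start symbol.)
{ [T → id . id], [T → id .] }

GOTO(I, 'id') = CLOSURE({ [A → αX.β] : [A → α.Xβ] ∈ I, X = 'id' })

Items with dot before 'id', with the dot advanced:
  [T → . id] → [T → id .]
  [T → . id id] → [T → id . id]
Closure adds nothing (no advanced item has the dot before a non-terminal).

GOTO = { [T → id . id], [T → id .] }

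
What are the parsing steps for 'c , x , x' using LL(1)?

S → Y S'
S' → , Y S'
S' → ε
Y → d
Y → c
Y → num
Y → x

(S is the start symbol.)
LL(1) parsing maintains a stack (initially the start symbol over $) and the input. At each step: if the stack top is a terminal, match it against the current input token; if it is a non-terminal N, replace it with the RHS of M[N, lookahead] (the unique production whose predict set contains the lookahead).

Stack is shown with the top on the left.

Stack     Input        Action
-----------------------------
S $       c , x , x $  output S → Y S'
Y S' $    c , x , x $  output Y → c
c S' $    c , x , x $  match 'c'
S' $      , x , x $    output S' → , Y S'
, Y S' $  , x , x $    match ','
Y S' $    x , x $      output Y → x
x S' $    x , x $      match 'x'
S' $      , x $        output S' → , Y S'
, Y S' $  , x $        match ','
Y S' $    x $          output Y → x
x S' $    x $          match 'x'
S' $      $            output S' → ε
$         $            accept

The string is accepted.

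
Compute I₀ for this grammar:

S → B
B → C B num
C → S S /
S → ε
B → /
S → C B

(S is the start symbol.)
First, augment the grammar with S' → S
I₀ = CLOSURE({ [S' → . S] }):
  [S' → . S] has the dot before S: add [S → . B], [S → .], [S → . C B]
  [S → . B] has the dot before B: add [B → . C B num], [B → . /]
  [S → . C B] has the dot before C: add [C → . S S /]
No further items can be added.

I₀ = { [B → . /], [B → . C B num], [C → . S S /], [S → . B], [S → . C B], [S → .], [S' → . S] }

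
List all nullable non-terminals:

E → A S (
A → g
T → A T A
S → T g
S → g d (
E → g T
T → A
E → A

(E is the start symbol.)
None

There are no ε-productions, so no non-terminal can derive ε.
No non-terminals are nullable.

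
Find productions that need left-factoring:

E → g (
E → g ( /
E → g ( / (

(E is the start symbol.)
Yes, E has productions with common prefix 'g ('

Left-factoring is needed when two productions for the same non-terminal
share a common prefix on the right-hand side.

Productions for E:
  E → g (
  E → g ( /
  E → g ( / (

Found common prefix 'g (' in productions for E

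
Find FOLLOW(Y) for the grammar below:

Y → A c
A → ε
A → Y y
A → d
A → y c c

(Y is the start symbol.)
Y is the start symbol, so $ ∈ FOLLOW(Y).
In A → Y y: Y is followed by y, add FIRST(y) \ {ε} = { 'y' }

Taking the union: FOLLOW(Y) = { $, 'y' }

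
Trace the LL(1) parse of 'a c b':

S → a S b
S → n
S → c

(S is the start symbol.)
LL(1) parsing maintains a stack (initially the start symbol over $) and the input. At each step: if the stack top is a terminal, match it against the current input token; if it is a non-terminal N, replace it with the RHS of M[N, lookahead] (the unique production whose predict set contains the lookahead).

Stack is shown with the top on the left.

Stack    Input    Action
------------------------
S $      a c b $  output S → a S b
a S b $  a c b $  match 'a'
S b $    c b $    output S → c
c b $    c b $    match 'c'
b $      b $      match 'b'
$        $        accept

The string is accepted.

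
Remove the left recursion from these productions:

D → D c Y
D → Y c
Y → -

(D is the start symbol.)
D → Y c D'
D' → c Y D'
D' → ε
Y → -

D is directly left-recursive. The standard transformation for
  A → A α₁ | ... | A α_m | β₁ | ... | β_n
is
  A  → β₁ A' | ... | β_n A'
  A' → α₁ A' | ... | α_m A' | ε

D → Y c becomes D → Y c D'
D → D c Y becomes D' → c Y D'
Add D' → ε

Productions for other non-terminals are unchanged:
  Y → -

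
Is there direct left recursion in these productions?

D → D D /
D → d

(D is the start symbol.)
Direct left recursion occurs when N → N α for some non-terminal N (the right-hand side begins with the left-hand side itself).

D → D D /: LEFT RECURSIVE (starts with D)
D → d: starts with d

The grammar has direct left recursion on: D.

Answer: Yes, D is left-recursive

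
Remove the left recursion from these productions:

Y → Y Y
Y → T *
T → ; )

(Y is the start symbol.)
Y is directly left-recursive. The standard transformation for
  A → A α₁ | ... | A α_m | β₁ | ... | β_n
is
  A  → β₁ A' | ... | β_n A'
  A' → α₁ A' | ... | α_m A' | ε

Y → T * becomes Y → T * Y'
Y → Y Y becomes Y' → Y Y'
Add Y' → ε

Productions for other non-terminals are unchanged:
  T → ; )

Resulting grammar:
Y → T * Y'
Y' → Y Y'
Y' → ε
T → ; )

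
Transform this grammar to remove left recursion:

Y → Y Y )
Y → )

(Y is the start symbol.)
Y → ) Y'
Y' → Y ) Y'
Y' → ε

Y is directly left-recursive. The standard transformation for
  A → A α₁ | ... | A α_m | β₁ | ... | β_n
is
  A  → β₁ A' | ... | β_n A'
  A' → α₁ A' | ... | α_m A' | ε

Y → ) becomes Y → ) Y'
Y → Y Y ) becomes Y' → Y ) Y'
Add Y' → ε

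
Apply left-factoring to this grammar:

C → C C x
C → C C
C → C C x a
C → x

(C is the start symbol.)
C → C C C'
C' → x C''
C'' → ε
C'' → a
C' → ε
C → x

Left-factoring transforms A → αβ₁ | αβ₂ into A → αA' and A' → β₁ | β₂
(α is the longest common prefix among the alternatives). Repeat until
no nonterminal has two alternatives with a common prefix.

Round 1: C has alternatives sharing prefix 'C C'. Introduce C': C → C C C'
  Add: C' → x
  Add: C' → ε
  Add: C' → x a

Round 2: C' has alternatives sharing prefix 'x'. Introduce C'': C' → x C''
  Add: C'' → ε
  Add: C'' → a

No remaining common prefixes — done.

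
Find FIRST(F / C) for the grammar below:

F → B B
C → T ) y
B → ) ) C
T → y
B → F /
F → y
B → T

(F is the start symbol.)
{ ')', 'y' }

FIRST sets of the non-terminals involved (from the grammar, by fixed-point iteration):
  FIRST(F) = { ')', 'y' }

To compute FIRST(F / C), process the symbols left to right:
Symbol F is a non-terminal. Add FIRST(F) \ {ε} = { ')', 'y' }
F is not nullable (ε ∉ FIRST(F)), so stop here.
FIRST(F / C) = { ')', 'y' }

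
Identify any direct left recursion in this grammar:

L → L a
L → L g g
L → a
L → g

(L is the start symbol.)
L → L a: LEFT RECURSIVE (starts with L)
L → L g g: LEFT RECURSIVE (starts with L)
L → a: starts with a
L → g: starts with g

The grammar has direct left recursion on: L.

Answer: Yes, L is left-recursive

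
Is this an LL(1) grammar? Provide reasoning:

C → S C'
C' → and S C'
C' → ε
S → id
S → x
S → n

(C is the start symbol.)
A grammar is LL(1) if for each non-terminal N with multiple productions, the predict sets of those productions are pairwise disjoint, where PREDICT(N → α) = (FIRST(α) \ {ε}) ∪ (FOLLOW(N) if α ⇒* ε).

Relevant sets:
  FOLLOW(C') = { $ }

For C':
  PREDICT(C' → and S C') = { 'and' }
  PREDICT(C' → ε) = { $ }
For S:
  PREDICT(S → id) = { 'id' }
  PREDICT(S → x) = { 'x' }
  PREDICT(S → n) = { 'n' }
C has a single production, so nothing to check there.

All predict sets are disjoint. The grammar IS LL(1).

Answer: Yes, the grammar is LL(1).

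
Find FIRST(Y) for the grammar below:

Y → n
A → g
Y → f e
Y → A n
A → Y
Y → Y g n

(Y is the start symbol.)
{ 'f', 'g', 'n' }

FIRST sets of the other non-terminals involved (by the same procedure, iterated to a fixed point):
  FIRST(A) = { 'f', 'g', 'n' }

From Y → n:
  - n is a terminal: add 'n' and stop
From Y → f e:
  - f is a terminal: add 'f' and stop
From Y → A n:
  - A is a non-terminal: add FIRST(A) \ {ε} = { 'f', 'g', 'n' }
    A is not nullable, so stop
From Y → Y g n:
  - Y is the symbol being defined: contributes nothing new
    Y is not nullable, so stop

Collecting: FIRST(Y) = { 'f', 'g', 'n' }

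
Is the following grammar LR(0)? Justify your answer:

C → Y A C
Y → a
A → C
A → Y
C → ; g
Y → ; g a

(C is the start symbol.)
No. Shift-reduce conflict between [A → Y .] and [C → . ; g]

A grammar is LR(0) if no state in the canonical LR(0) collection has:
  - both a shift item (dot before a terminal) and a complete item (shift-reduce conflict), or
  - two or more complete items (reduce-reduce conflict; the accept item [C' → C .] counts as a complete item here).

Augment with C' → C and build the canonical LR(0) collection (I0 = CLOSURE({[C' → . C]}), then GOTO on every symbol after a dot until no new states appear). It has 11 states:
  I0: { [C → . ; g], [C → . Y A C], [C' → . C], [Y → . ; g a], [Y → . a] }  — shift
  I1: { [C → ; . g], [Y → ; . g a] }  — shift
  I2: { [C' → C .] }  — accept
  I3: { [A → . C], [A → . Y], [C → . ; g], [C → . Y A C], [C → Y . A C], [Y → . ; g a], [Y → . a] }  — shift
  I4: { [Y → a .] }  — reduce
  I5: { [C → . ; g], [C → . Y A C], [C → Y A . C], [Y → . ; g a], [Y → . a] }  — shift
  I6: { [A → C .] }  — reduce
  I7: { [A → . C], [A → . Y], [A → Y .], [C → . ; g], [C → . Y A C], [C → Y . A C], [Y → . ; g a], [Y → . a] }  — shift, reduce
  I8: { [C → Y A C .] }  — reduce
  I9: { [C → ; g .], [Y → ; g . a] }  — shift, reduce
  I10: { [Y → ; g a .] }  — reduce

Conflict in state I7:
  Shift-reduce conflict between [A → Y .] and [C → . ; g]
So the grammar is NOT LR(0).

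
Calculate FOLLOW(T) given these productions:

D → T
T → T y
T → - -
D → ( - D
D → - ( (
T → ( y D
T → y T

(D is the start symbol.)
To compute FOLLOW(T), find every occurrence of T on a right-hand side N → α T β: add FIRST(β) \ {ε}, and if β is empty or nullable also add FOLLOW(N). Iterate to a fixed point.

In D → T: T is at the end, add FOLLOW(D)
In T → T y: T is followed by y, add FIRST(y) \ {ε} = { 'y' }
In T → y T: T is at the end; this adds FOLLOW(T) to itself — nothing new

The FOLLOW sets referred to above (computed the same way, to a fixed point):
  FOLLOW(D) = { $, 'y' }

Taking the union: FOLLOW(T) = { $, 'y' }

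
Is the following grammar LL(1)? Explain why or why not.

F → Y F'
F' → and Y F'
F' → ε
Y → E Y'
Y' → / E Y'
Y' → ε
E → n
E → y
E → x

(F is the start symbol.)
Yes, the grammar is LL(1).

A grammar is LL(1) if for each non-terminal N with multiple productions, the predict sets of those productions are pairwise disjoint, where PREDICT(N → α) = (FIRST(α) \ {ε}) ∪ (FOLLOW(N) if α ⇒* ε).

Relevant sets:
  FOLLOW(F') = { $ }
  FOLLOW(Y') = { $, 'and' }

For F':
  PREDICT(F' → and Y F') = { 'and' }
  PREDICT(F' → ε) = { $ }
For Y':
  PREDICT(Y' → '/' E Y') = { '/' }
  PREDICT(Y' → ε) = { $, 'and' }
For E:
  PREDICT(E → n) = { 'n' }
  PREDICT(E → y) = { 'y' }
  PREDICT(E → x) = { 'x' }
F, Y have a single production, so nothing to check there.

All predict sets are disjoint. The grammar IS LL(1).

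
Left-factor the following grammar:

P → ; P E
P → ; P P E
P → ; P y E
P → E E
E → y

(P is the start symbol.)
Left-factoring transforms A → αβ₁ | αβ₂ into A → αA' and A' → β₁ | β₂
(α is the longest common prefix among the alternatives). Repeat until
no nonterminal has two alternatives with a common prefix.

Round 1: P has alternatives sharing prefix '; P'. Introduce P': P → ; P P'
  Add: P' → E
  Add: P' → P E
  Add: P' → y E

No remaining common prefixes — done.

Resulting grammar:
P → ; P P'
P' → E
P' → P E
P' → y E
P → E E
E → y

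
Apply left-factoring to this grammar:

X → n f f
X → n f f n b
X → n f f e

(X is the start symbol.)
Left-factoring transforms A → αβ₁ | αβ₂ into A → αA' and A' → β₁ | β₂
(α is the longest common prefix among the alternatives). Repeat until
no nonterminal has two alternatives with a common prefix.

Round 1: X has alternatives sharing prefix 'n f f'. Introduce X': X → n f f X'
  Add: X' → ε
  Add: X' → n b
  Add: X' → e

No remaining common prefixes — done.

Resulting grammar:
X → n f f X'
X' → ε
X' → n b
X' → e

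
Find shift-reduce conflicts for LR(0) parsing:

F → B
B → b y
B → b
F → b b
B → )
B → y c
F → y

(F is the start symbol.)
A shift-reduce conflict occurs when an LR(0) state has both:
  - a complete (reduce) item [A → α .] (dot at the end), and
  - a shift item [B → β . c γ] (dot before a terminal).

Augment with F' → F and build the canonical LR(0) collection (I0 = CLOSURE({[F' → . F]}), then GOTO on every symbol after a dot until no new states appear). It has 9 states:
  I0: { [B → . )], [B → . b y], [B → . b], [B → . y c], [F → . B], [F → . b b], [F → . y], [F' → . F] }  — shift
  I1: { [B → ) .] }  — reduce
  I2: { [F → B .] }  — reduce
  I3: { [F' → F .] }  — accept
  I4: { [B → b . y], [B → b .], [F → b . b] }  — shift, reduce
  I5: { [B → y . c], [F → y .] }  — shift, reduce
  I6: { [B → y c .] }  — reduce
  I7: { [F → b b .] }  — reduce
  I8: { [B → b y .] }  — reduce

I4 contains reduce item [B → b .] and shift items [B → b . y], [F → b . b] — shift-reduce conflict.
I5 contains reduce item [F → y .] and shift item [B → y . c] — shift-reduce conflict.

Answer: Yes — I4: [B → b .] vs [B → b . y]; I5: [F → y .] vs [B → y . c]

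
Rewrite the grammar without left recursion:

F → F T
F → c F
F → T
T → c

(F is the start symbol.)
F is directly left-recursive. The standard transformation for
  A → A α₁ | ... | A α_m | β₁ | ... | β_n
is
  A  → β₁ A' | ... | β_n A'
  A' → α₁ A' | ... | α_m A' | ε

F → c F becomes F → c F F'
F → T becomes F → T F'
F → F T becomes F' → T F'
Add F' → ε

Productions for other non-terminals are unchanged:
  T → c

Resulting grammar:
F → c F F'
F → T F'
F' → T F'
F' → ε
T → c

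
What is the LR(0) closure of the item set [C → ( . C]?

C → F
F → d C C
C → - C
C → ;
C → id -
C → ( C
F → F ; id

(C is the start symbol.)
To compute CLOSURE, for each item [A → α.Bβ] where B is a non-terminal, add [B → .γ] for all productions B → γ; repeat for the newly added items until nothing changes.

Start with: [C → ( . C]
  [C → ( . C] has the dot before C: add [C → . F], [C → . - C], [C → . ;], [C → . id -], [C → . ( C]
  [C → . F] has the dot before F: add [F → . d C C], [F → . F ; id]
No further items can be added.

CLOSURE = { [C → ( . C], [C → . ( C], [C → . - C], [C → . ;], [C → . F], [C → . id -], [F → . F ; id], [F → . d C C] }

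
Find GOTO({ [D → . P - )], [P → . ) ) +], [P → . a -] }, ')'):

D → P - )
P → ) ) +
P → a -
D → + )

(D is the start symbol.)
GOTO(I, ')') = CLOSURE({ [A → αX.β] : [A → α.Xβ] ∈ I, X = ')' })

Items with dot before ')', with the dot advanced:
  [P → . ) ) +] → [P → ) . ) +]
Closure adds nothing (no advanced item has the dot before a non-terminal).

GOTO = { [P → ) . ) +] }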